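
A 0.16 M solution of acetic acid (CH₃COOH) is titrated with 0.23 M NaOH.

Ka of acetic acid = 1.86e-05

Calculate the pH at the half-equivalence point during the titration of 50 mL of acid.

At half-equivalence [HA] = [A⁻], so Henderson-Hasselbalch gives pH = pKa = -log(1.86e-05) = 4.73.

pH = pKa = 4.73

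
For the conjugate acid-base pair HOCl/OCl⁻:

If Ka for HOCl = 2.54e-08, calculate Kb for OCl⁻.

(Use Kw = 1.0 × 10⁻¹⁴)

For a conjugate pair Ka × Kb = Kw, so Kb = Kw/Ka = 1.0 × 10⁻¹⁴ / 2.54e-08 = 3.94e-07.

K_b = 3.94e-07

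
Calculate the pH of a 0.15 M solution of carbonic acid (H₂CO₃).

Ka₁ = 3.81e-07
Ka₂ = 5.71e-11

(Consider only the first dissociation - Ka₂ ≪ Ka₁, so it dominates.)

First dissociation dominates. From Ka₁ = [H⁺][HA⁻]/[H₂A], x² + Ka₁·x − Ka₁·C = 0 with C = 0.15 M and Ka₁ = 3.81e-07. Solving: [H⁺] = (−Ka₁ + √(Ka₁² + 4·Ka₁·C)) / 2 = 2.3887e-04 M. pH = -log(2.3887e-04) = 3.62.

pH = 3.62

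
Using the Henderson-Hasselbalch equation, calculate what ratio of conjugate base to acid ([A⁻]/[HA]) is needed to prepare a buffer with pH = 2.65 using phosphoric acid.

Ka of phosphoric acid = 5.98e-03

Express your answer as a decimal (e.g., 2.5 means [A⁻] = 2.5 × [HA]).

pKa = -log(5.98e-03) = 2.2233. pH = pKa + log([A⁻]/[HA]), so log([A⁻]/[HA]) = pH − pKa = 2.65 − 2.2233 = 0.4267. [A⁻]/[HA] = 10^(0.4267) = 2.67

[A⁻]/[HA] = 2.67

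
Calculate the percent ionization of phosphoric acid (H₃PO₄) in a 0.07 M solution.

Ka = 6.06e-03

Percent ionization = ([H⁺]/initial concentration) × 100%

Using Ka equilibrium: x² + Ka×x - Ka×C = 0. Solving: [H⁺] = 1.7788e-02. Percent = (1.7788e-02/0.07) × 100

Percent ionization = 25.4%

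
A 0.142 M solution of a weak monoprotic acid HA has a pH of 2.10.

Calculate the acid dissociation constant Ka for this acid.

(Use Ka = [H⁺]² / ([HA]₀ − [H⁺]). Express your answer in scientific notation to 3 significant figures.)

[H⁺] = 10^(−pH) = 10^(−2.10) = 7.943e-03 M. For HA ⇌ H⁺ + A⁻, Ka = [H⁺][A⁻]/[HA] = [H⁺]² / ([HA]₀ − [H⁺]) = (7.943e-03)² / (0.142 − 7.943e-03) = 4.71e-04.

K_a = 4.71e-04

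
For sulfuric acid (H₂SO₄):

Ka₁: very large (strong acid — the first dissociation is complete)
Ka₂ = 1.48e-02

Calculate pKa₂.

pKa₂ = -log(Ka₂) = -log(1.48e-02) = 1.83.

pK_{a2} = 1.83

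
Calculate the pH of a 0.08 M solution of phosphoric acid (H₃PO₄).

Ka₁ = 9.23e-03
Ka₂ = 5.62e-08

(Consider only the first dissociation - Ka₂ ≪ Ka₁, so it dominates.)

First dissociation dominates. From Ka₁ = [H⁺][HA⁻]/[H₂A], x² + Ka₁·x − Ka₁·C = 0 with C = 0.08 M and Ka₁ = 9.23e-03. Solving: [H⁺] = (−Ka₁ + √(Ka₁² + 4·Ka₁·C)) / 2 = 2.2948e-02 M. pH = -log(2.2948e-02) = 1.64.

pH = 1.64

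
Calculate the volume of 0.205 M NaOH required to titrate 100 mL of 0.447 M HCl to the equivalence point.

At equivalence: moles acid = moles base. moles HCl = 0.447 × 100/1000 = 0.0447 mol. V_base = moles / 0.205 × 1000 = 218.0 mL.

V_{base} = 218.0 mL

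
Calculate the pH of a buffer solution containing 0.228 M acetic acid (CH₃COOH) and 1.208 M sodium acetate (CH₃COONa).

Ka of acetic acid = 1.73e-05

pKa = -log(1.73e-05) = 4.76. pH = pKa + log([A⁻]/[HA]) = 4.76 + log(1.208/0.228)

pH = 5.49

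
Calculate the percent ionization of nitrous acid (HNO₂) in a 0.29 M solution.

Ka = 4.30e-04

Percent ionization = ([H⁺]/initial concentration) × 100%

Using Ka equilibrium: x² + Ka×x - Ka×C = 0. Solving: [H⁺] = 1.0954e-02. Percent = (1.0954e-02/0.29) × 100

Percent ionization = 3.78%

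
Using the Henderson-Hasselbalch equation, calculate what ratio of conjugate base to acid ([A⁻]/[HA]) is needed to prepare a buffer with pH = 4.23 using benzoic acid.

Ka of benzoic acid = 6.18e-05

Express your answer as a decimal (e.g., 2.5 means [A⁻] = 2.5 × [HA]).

pKa = -log(6.18e-05) = 4.2090. pH = pKa + log([A⁻]/[HA]), so log([A⁻]/[HA]) = pH − pKa = 4.23 − 4.2090 = 0.0210. [A⁻]/[HA] = 10^(0.0210) = 1.05

[A⁻]/[HA] = 1.05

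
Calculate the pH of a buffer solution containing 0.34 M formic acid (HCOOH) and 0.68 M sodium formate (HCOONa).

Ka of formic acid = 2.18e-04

pKa = -log(2.18e-04) = 3.66. pH = pKa + log([A⁻]/[HA]) = 3.66 + log(0.68/0.34)

pH = 3.96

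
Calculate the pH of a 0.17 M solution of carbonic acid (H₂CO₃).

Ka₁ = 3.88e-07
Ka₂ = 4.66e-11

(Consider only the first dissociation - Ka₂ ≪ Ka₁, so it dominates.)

First dissociation dominates. From Ka₁ = [H⁺][HA⁻]/[H₂A], x² + Ka₁·x − Ka₁·C = 0 with C = 0.17 M and Ka₁ = 3.88e-07. Solving: [H⁺] = (−Ka₁ + √(Ka₁² + 4·Ka₁·C)) / 2 = 2.5663e-04 M. pH = -log(2.5663e-04) = 3.59.

pH = 3.59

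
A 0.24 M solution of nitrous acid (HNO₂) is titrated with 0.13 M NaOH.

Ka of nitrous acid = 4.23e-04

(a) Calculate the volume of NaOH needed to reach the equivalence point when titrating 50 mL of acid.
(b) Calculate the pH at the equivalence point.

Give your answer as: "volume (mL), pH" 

moles acid = 0.24 × 50/1000 = 0.012 mol; V_base = moles/0.13 × 1000 = 92.3 mL. At equivalence only the conjugate base is present: [A⁻] = 0.012/0.142 = 8.4324e-02 M. Kb = Kw/Ka = 2.36e-11; [OH⁻] = √(Kb × [A⁻]) = 1.4119e-06; pOH = 5.85; pH = 14 - pOH = 8.15.

V = 92.3 mL, pH = 8.15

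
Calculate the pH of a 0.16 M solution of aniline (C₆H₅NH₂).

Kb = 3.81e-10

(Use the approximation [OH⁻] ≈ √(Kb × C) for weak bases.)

[OH⁻] = √(Kb × C) = √(3.81e-10 × 0.16) = 7.8077e-06. pOH = 5.11, pH = 14 - pOH

pH = 8.89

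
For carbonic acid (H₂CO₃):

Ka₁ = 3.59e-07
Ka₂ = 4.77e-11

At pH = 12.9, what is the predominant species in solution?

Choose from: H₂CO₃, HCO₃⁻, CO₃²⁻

pKa₁ = 6.44, pKa₂ = 10.32. For a polyprotic acid the predominant species crosses at each pKa: below pKa_n the protonated form dominates, above it the deprotonated form does. At pH = 12.9, the predominant species is CO₃²⁻.

CO₃²⁻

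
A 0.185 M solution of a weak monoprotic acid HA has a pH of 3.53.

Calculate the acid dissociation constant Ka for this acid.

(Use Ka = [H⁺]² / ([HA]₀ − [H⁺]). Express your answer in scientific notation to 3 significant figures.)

[H⁺] = 10^(−pH) = 10^(−3.53) = 2.951e-04 M. For HA ⇌ H⁺ + A⁻, Ka = [H⁺][A⁻]/[HA] = [H⁺]² / ([HA]₀ − [H⁺]) = (2.951e-04)² / (0.185 − 2.951e-04) = 4.72e-07.

K_a = 4.72e-07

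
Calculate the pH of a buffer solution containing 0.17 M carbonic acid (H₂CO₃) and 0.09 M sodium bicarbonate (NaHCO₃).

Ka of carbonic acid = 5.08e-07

pKa = -log(5.08e-07) = 6.29. pH = pKa + log([A⁻]/[HA]) = 6.29 + log(0.09/0.17)

pH = 6.02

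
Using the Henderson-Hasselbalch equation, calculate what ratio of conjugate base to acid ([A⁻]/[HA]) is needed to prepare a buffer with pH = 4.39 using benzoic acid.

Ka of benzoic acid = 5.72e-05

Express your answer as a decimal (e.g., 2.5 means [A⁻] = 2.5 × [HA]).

pKa = -log(5.72e-05) = 4.2426. pH = pKa + log([A⁻]/[HA]), so log([A⁻]/[HA]) = pH − pKa = 4.39 − 4.2426 = 0.1474. [A⁻]/[HA] = 10^(0.1474) = 1.40

[A⁻]/[HA] = 1.40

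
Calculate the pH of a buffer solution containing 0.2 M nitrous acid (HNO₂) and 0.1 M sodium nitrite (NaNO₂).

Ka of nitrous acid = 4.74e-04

pKa = -log(4.74e-04) = 3.32. pH = pKa + log([A⁻]/[HA]) = 3.32 + log(0.1/0.2)

pH = 3.02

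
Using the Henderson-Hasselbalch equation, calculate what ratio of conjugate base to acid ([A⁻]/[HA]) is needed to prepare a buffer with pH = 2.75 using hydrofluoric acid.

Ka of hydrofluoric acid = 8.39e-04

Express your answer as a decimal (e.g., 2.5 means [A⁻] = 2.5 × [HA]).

pKa = -log(8.39e-04) = 3.0762. pH = pKa + log([A⁻]/[HA]), so log([A⁻]/[HA]) = pH − pKa = 2.75 − 3.0762 = -0.3262. [A⁻]/[HA] = 10^(-0.3262) = 0.472

[A⁻]/[HA] = 0.472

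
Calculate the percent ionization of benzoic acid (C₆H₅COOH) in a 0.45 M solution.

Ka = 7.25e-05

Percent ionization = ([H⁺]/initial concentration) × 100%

Using Ka equilibrium: x² + Ka×x - Ka×C = 0. Solving: [H⁺] = 5.6757e-03. Percent = (5.6757e-03/0.45) × 100

Percent ionization = 1.26%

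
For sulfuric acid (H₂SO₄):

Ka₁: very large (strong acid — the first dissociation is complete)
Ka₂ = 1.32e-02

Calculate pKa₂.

pKa₂ = -log(Ka₂) = -log(1.32e-02) = 1.88.

pK_{a2} = 1.88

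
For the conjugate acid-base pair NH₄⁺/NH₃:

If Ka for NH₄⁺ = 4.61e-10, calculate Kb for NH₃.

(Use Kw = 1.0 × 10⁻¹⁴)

For a conjugate pair Ka × Kb = Kw, so Kb = Kw/Ka = 1.0 × 10⁻¹⁴ / 4.61e-10 = 2.17e-05.

K_b = 2.17e-05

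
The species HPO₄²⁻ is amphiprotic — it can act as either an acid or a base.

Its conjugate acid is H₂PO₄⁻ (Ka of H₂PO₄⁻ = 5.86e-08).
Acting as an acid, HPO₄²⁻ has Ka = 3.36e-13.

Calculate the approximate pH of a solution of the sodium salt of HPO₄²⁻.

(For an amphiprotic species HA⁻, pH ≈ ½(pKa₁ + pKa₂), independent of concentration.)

pKa₁ = -log(5.86e-08) = 7.23; pKa₂ = -log(3.36e-13) = 12.47. For an amphiprotic species, pH ≈ ½(pKa₁ + pKa₂) = ½(7.23 + 12.47) = 9.85.

pH = 9.85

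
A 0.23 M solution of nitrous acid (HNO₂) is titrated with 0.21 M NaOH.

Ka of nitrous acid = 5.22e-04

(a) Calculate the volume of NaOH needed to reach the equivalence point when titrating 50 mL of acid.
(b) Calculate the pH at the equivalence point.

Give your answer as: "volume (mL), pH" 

moles acid = 0.23 × 50/1000 = 0.0115 mol; V_base = moles/0.21 × 1000 = 54.8 mL. At equivalence only the conjugate base is present: [A⁻] = 0.0115/0.105 = 1.0977e-01 M. Kb = Kw/Ka = 1.92e-11; [OH⁻] = √(Kb × [A⁻]) = 1.4501e-06; pOH = 5.84; pH = 14 - pOH = 8.16.

V = 54.8 mL, pH = 8.16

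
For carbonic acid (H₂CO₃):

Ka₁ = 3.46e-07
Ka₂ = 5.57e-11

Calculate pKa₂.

pKa₂ = -log(Ka₂) = -log(5.57e-11) = 10.25.

pK_{a2} = 10.25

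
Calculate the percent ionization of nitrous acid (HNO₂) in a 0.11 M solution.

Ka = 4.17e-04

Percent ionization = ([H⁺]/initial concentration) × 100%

Using Ka equilibrium: x² + Ka×x - Ka×C = 0. Solving: [H⁺] = 6.5674e-03. Percent = (6.5674e-03/0.11) × 100

Percent ionization = 5.97%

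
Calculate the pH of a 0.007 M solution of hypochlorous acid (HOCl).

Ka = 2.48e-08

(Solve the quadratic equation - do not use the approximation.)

x² + Ka×x - Ka×C = 0. Using quadratic formula: [H⁺] = 1.3163e-05

pH = 4.88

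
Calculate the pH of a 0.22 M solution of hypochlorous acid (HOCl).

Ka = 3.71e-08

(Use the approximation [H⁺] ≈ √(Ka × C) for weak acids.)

[H⁺] = √(Ka × C) = √(3.71e-08 × 0.22) = 9.0344e-05. pH = -log(9.0344e-05)

pH = 4.04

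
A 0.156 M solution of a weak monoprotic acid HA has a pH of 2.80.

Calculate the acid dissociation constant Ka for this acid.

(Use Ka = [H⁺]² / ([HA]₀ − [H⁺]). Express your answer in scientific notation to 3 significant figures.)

[H⁺] = 10^(−pH) = 10^(−2.80) = 1.585e-03 M. For HA ⇌ H⁺ + A⁻, Ka = [H⁺][A⁻]/[HA] = [H⁺]² / ([HA]₀ − [H⁺]) = (1.585e-03)² / (0.156 − 1.585e-03) = 1.63e-05.

K_a = 1.63e-05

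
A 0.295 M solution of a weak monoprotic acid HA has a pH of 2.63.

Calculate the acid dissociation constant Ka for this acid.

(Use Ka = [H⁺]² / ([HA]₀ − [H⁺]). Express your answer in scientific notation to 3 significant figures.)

[H⁺] = 10^(−pH) = 10^(−2.63) = 2.344e-03 M. For HA ⇌ H⁺ + A⁻, Ka = [H⁺][A⁻]/[HA] = [H⁺]² / ([HA]₀ − [H⁺]) = (2.344e-03)² / (0.295 − 2.344e-03) = 1.88e-05.

K_a = 1.88e-05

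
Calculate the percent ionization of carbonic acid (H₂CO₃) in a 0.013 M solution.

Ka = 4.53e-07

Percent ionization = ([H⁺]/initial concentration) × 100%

Using Ka equilibrium: x² + Ka×x - Ka×C = 0. Solving: [H⁺] = 7.6514e-05. Percent = (7.6514e-05/0.013) × 100

Percent ionization = 0.589%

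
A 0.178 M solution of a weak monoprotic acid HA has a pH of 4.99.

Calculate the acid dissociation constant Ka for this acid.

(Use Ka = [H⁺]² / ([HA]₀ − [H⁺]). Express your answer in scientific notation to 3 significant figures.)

[H⁺] = 10^(−pH) = 10^(−4.99) = 1.023e-05 M. For HA ⇌ H⁺ + A⁻, Ka = [H⁺][A⁻]/[HA] = [H⁺]² / ([HA]₀ − [H⁺]) = (1.023e-05)² / (0.178 − 1.023e-05) = 5.88e-10.

K_a = 5.88e-10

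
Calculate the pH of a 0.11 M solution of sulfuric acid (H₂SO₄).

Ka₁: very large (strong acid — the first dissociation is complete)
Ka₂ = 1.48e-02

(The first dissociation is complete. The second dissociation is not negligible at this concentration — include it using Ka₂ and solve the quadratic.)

First dissociation is complete: [H⁺]₀ = [HSO₄⁻]₀ = C = 0.11 M. Second dissociation HSO₄⁻ ⇌ H⁺ + SO₄²⁻: let x = [SO₄²⁻]. Ka₂ = (C + x)·x / (C − x) = 1.48e-02 → x² + (C + Ka₂)·x − Ka₂·C = 0 → x² + 0.12480·x − 1.628e-03 = 0. x = (−0.12480 + √(0.12480² + 4 × 1.628e-03)) / 2 = 1.1909e-02 M. [H⁺] = C + x = 0.11 + 1.1909e-02 = 1.2191e-01 M. pH = -log(1.2191e-01) = 0.91.

pH = 0.91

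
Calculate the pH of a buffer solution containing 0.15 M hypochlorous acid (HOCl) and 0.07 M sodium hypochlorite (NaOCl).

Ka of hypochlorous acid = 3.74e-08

pKa = -log(3.74e-08) = 7.43. pH = pKa + log([A⁻]/[HA]) = 7.43 + log(0.07/0.15)

pH = 7.10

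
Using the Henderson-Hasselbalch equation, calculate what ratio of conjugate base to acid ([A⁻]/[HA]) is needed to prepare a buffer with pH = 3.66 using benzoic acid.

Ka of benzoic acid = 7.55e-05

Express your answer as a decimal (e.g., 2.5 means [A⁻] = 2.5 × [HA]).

pKa = -log(7.55e-05) = 4.1221. pH = pKa + log([A⁻]/[HA]), so log([A⁻]/[HA]) = pH − pKa = 3.66 − 4.1221 = -0.4621. [A⁻]/[HA] = 10^(-0.4621) = 0.345

[A⁻]/[HA] = 0.345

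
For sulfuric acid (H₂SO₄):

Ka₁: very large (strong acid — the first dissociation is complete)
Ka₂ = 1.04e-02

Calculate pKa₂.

pKa₂ = -log(Ka₂) = -log(1.04e-02) = 1.98.

pK_{a2} = 1.98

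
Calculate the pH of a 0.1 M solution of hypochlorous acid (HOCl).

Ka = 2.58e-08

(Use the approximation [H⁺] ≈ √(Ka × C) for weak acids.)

[H⁺] = √(Ka × C) = √(2.58e-08 × 0.1) = 5.0794e-05. pH = -log(5.0794e-05)

pH = 4.29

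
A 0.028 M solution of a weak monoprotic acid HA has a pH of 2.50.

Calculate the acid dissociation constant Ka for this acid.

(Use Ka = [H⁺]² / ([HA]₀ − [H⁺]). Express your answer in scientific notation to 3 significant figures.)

[H⁺] = 10^(−pH) = 10^(−2.50) = 3.162e-03 M. For HA ⇌ H⁺ + A⁻, Ka = [H⁺][A⁻]/[HA] = [H⁺]² / ([HA]₀ − [H⁺]) = (3.162e-03)² / (0.028 − 3.162e-03) = 4.03e-04.

K_a = 4.03e-04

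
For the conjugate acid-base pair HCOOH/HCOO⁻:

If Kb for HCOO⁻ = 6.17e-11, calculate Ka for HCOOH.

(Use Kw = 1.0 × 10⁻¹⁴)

For a conjugate pair Ka × Kb = Kw, so Ka = Kw/Kb = 1.0 × 10⁻¹⁴ / 6.17e-11 = 1.62e-04.

K_a = 1.62e-04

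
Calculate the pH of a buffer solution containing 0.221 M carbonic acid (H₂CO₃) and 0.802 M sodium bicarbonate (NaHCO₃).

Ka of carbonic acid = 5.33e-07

pKa = -log(5.33e-07) = 6.27. pH = pKa + log([A⁻]/[HA]) = 6.27 + log(0.802/0.221)

pH = 6.83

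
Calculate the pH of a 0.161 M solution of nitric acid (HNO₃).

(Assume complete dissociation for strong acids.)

[H⁺] = 0.161 M for strong acid. pH = -log[H⁺] = -log(0.161)

pH = 0.79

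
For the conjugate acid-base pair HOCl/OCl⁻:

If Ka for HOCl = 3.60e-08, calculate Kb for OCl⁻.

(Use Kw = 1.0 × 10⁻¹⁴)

For a conjugate pair Ka × Kb = Kw, so Kb = Kw/Ka = 1.0 × 10⁻¹⁴ / 3.60e-08 = 2.78e-07.

K_b = 2.78e-07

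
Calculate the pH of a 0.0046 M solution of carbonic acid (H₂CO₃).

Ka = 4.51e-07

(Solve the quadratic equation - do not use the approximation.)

x² + Ka×x - Ka×C = 0. Using quadratic formula: [H⁺] = 4.5323e-05

pH = 4.34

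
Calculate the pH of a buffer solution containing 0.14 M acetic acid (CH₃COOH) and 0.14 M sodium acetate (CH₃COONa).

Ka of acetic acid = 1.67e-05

pKa = -log(1.67e-05) = 4.78. pH = pKa + log([A⁻]/[HA]) = 4.78 + log(0.14/0.14)

pH = 4.78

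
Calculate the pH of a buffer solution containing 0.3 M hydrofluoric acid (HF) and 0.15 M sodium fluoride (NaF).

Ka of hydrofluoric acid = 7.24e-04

pKa = -log(7.24e-04) = 3.14. pH = pKa + log([A⁻]/[HA]) = 3.14 + log(0.15/0.3)

pH = 2.84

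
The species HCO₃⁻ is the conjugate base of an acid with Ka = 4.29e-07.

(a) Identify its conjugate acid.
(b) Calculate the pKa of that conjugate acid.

(a) The conjugate acid is formed by adding one H⁺ to HCO₃⁻, giving H₂CO₃. (b) pKa = -log(Ka) = -log(4.29e-07) = 6.37.

Conjugate acid: H₂CO₃; pK_a = 6.37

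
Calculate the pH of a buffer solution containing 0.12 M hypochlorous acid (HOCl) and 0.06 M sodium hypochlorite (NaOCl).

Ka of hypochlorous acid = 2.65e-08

pKa = -log(2.65e-08) = 7.58. pH = pKa + log([A⁻]/[HA]) = 7.58 + log(0.06/0.12)

pH = 7.28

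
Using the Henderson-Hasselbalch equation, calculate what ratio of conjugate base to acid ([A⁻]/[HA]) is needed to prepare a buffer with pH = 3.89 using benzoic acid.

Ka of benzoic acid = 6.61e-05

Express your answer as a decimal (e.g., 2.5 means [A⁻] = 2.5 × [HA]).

pKa = -log(6.61e-05) = 4.1798. pH = pKa + log([A⁻]/[HA]), so log([A⁻]/[HA]) = pH − pKa = 3.89 − 4.1798 = -0.2898. [A⁻]/[HA] = 10^(-0.2898) = 0.513

[A⁻]/[HA] = 0.513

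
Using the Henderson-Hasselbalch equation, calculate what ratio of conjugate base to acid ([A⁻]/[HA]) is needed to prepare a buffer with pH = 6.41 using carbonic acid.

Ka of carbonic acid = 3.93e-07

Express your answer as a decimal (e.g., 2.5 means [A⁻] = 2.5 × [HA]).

pKa = -log(3.93e-07) = 6.4056. pH = pKa + log([A⁻]/[HA]), so log([A⁻]/[HA]) = pH − pKa = 6.41 − 6.4056 = 0.0044. [A⁻]/[HA] = 10^(0.0044) = 1.01

[A⁻]/[HA] = 1.01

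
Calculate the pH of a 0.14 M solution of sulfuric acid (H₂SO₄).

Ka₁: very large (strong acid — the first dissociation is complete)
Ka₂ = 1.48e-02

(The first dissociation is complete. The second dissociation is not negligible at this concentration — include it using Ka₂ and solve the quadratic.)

First dissociation is complete: [H⁺]₀ = [HSO₄⁻]₀ = C = 0.14 M. Second dissociation HSO₄⁻ ⇌ H⁺ + SO₄²⁻: let x = [SO₄²⁻]. Ka₂ = (C + x)·x / (C − x) = 1.48e-02 → x² + (C + Ka₂)·x − Ka₂·C = 0 → x² + 0.15480·x − 2.072e-03 = 0. x = (−0.15480 + √(0.15480² + 4 × 2.072e-03)) / 2 = 1.2393e-02 M. [H⁺] = C + x = 0.14 + 1.2393e-02 = 1.5239e-01 M. pH = -log(1.5239e-01) = 0.82.

pH = 0.82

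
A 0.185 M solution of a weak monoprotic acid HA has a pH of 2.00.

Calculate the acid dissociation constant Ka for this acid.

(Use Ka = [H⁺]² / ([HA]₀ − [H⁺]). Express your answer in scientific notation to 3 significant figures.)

[H⁺] = 10^(−pH) = 10^(−2.00) = 1.000e-02 M. For HA ⇌ H⁺ + A⁻, Ka = [H⁺][A⁻]/[HA] = [H⁺]² / ([HA]₀ − [H⁺]) = (1.000e-02)² / (0.185 − 1.000e-02) = 5.71e-04.

K_a = 5.71e-04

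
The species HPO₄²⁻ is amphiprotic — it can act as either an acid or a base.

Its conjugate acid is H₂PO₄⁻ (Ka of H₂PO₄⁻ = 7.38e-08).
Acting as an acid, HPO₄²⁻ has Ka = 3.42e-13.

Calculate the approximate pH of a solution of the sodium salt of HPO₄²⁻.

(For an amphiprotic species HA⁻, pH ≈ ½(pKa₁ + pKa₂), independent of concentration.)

pKa₁ = -log(7.38e-08) = 7.13; pKa₂ = -log(3.42e-13) = 12.47. For an amphiprotic species, pH ≈ ½(pKa₁ + pKa₂) = ½(7.13 + 12.47) = 9.80.

pH = 9.80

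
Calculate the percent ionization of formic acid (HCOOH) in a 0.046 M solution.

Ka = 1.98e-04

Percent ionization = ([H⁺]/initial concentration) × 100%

Using Ka equilibrium: x² + Ka×x - Ka×C = 0. Solving: [H⁺] = 2.9206e-03. Percent = (2.9206e-03/0.046) × 100

Percent ionization = 6.35%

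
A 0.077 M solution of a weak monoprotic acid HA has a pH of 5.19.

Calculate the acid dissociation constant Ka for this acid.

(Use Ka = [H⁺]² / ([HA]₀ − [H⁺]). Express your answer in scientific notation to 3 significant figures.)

[H⁺] = 10^(−pH) = 10^(−5.19) = 6.457e-06 M. For HA ⇌ H⁺ + A⁻, Ka = [H⁺][A⁻]/[HA] = [H⁺]² / ([HA]₀ − [H⁺]) = (6.457e-06)² / (0.077 − 6.457e-06) = 5.41e-10.

K_a = 5.41e-10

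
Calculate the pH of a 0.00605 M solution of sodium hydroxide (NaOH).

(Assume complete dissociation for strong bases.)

[OH⁻] = 0.00605 M for strong base. pOH = -log[OH⁻] = 2.22, pH = 14 - pOH

pH = 11.78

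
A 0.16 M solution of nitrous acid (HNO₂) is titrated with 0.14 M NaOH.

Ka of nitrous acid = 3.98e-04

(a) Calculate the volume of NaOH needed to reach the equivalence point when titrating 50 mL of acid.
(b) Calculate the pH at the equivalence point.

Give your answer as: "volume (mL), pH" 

moles acid = 0.16 × 50/1000 = 0.008 mol; V_base = moles/0.14 × 1000 = 57.1 mL. At equivalence only the conjugate base is present: [A⁻] = 0.008/0.107 = 7.4667e-02 M. Kb = Kw/Ka = 2.51e-11; [OH⁻] = √(Kb × [A⁻]) = 1.3697e-06; pOH = 5.86; pH = 14 - pOH = 8.14.

V = 57.1 mL, pH = 8.14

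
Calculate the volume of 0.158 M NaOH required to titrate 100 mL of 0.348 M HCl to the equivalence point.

At equivalence: moles acid = moles base. moles HCl = 0.348 × 100/1000 = 0.0348 mol. V_base = moles / 0.158 × 1000 = 220.3 mL.

V_{base} = 220.3 mL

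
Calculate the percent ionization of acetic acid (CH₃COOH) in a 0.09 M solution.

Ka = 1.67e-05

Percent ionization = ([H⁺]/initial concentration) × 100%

Using Ka equilibrium: x² + Ka×x - Ka×C = 0. Solving: [H⁺] = 1.2176e-03. Percent = (1.2176e-03/0.09) × 100

Percent ionization = 1.35%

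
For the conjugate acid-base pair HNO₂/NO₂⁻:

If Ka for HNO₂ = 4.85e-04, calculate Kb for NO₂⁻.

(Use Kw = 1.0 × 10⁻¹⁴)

For a conjugate pair Ka × Kb = Kw, so Kb = Kw/Ka = 1.0 × 10⁻¹⁴ / 4.85e-04 = 2.06e-11.

K_b = 2.06e-11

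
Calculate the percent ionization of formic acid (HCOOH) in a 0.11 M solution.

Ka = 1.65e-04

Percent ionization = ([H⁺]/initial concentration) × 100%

Using Ka equilibrium: x² + Ka×x - Ka×C = 0. Solving: [H⁺] = 4.1786e-03. Percent = (4.1786e-03/0.11) × 100

Percent ionization = 3.8%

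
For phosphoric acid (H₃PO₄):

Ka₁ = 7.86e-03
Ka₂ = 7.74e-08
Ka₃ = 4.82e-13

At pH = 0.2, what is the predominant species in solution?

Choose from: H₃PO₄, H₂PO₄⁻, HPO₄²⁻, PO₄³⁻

pKa₁ = 2.10, pKa₂ = 7.11, pKa₃ = 12.32. For a polyprotic acid the predominant species crosses at each pKa: below pKa_n the protonated form dominates, above it the deprotonated form does. At pH = 0.2, the predominant species is H₃PO₄.

H₃PO₄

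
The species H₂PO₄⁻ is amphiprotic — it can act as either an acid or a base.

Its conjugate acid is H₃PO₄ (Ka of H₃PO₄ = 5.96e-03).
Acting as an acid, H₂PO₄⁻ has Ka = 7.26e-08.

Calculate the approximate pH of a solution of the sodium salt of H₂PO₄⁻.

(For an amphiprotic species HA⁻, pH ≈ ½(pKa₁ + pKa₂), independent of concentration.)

pKa₁ = -log(5.96e-03) = 2.22; pKa₂ = -log(7.26e-08) = 7.14. For an amphiprotic species, pH ≈ ½(pKa₁ + pKa₂) = ½(2.22 + 7.14) = 4.68.

pH = 4.68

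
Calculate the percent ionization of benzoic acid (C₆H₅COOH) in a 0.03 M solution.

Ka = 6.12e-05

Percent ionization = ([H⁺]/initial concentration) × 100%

Using Ka equilibrium: x² + Ka×x - Ka×C = 0. Solving: [H⁺] = 1.3247e-03. Percent = (1.3247e-03/0.03) × 100

Percent ionization = 4.42%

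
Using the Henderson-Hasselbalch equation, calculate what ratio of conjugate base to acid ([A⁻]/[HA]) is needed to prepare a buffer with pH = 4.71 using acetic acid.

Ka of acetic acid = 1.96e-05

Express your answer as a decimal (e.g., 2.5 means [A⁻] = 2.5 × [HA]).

pKa = -log(1.96e-05) = 4.7077. pH = pKa + log([A⁻]/[HA]), so log([A⁻]/[HA]) = pH − pKa = 4.71 − 4.7077 = 0.0023. [A⁻]/[HA] = 10^(0.0023) = 1.01

[A⁻]/[HA] = 1.01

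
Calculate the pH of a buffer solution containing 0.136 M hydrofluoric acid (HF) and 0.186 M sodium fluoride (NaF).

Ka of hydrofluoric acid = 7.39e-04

pKa = -log(7.39e-04) = 3.13. pH = pKa + log([A⁻]/[HA]) = 3.13 + log(0.186/0.136)

pH = 3.27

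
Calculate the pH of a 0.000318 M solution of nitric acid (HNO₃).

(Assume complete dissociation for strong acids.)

[H⁺] = 0.000318 M for strong acid. pH = -log[H⁺] = -log(0.000318)

pH = 3.50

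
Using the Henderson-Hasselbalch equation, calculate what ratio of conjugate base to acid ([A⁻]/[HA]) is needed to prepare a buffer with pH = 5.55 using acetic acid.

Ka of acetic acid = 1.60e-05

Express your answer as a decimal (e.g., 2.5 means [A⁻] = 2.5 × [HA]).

pKa = -log(1.60e-05) = 4.7959. pH = pKa + log([A⁻]/[HA]), so log([A⁻]/[HA]) = pH − pKa = 5.55 − 4.7959 = 0.7541. [A⁻]/[HA] = 10^(0.7541) = 5.68

[A⁻]/[HA] = 5.68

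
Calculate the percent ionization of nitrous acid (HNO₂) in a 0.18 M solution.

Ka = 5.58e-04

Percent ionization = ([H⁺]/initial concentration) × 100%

Using Ka equilibrium: x² + Ka×x - Ka×C = 0. Solving: [H⁺] = 9.7469e-03. Percent = (9.7469e-03/0.18) × 100

Percent ionization = 5.41%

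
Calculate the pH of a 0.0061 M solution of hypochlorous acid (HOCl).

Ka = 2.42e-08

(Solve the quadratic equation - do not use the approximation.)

x² + Ka×x - Ka×C = 0. Using quadratic formula: [H⁺] = 1.2138e-05

pH = 4.92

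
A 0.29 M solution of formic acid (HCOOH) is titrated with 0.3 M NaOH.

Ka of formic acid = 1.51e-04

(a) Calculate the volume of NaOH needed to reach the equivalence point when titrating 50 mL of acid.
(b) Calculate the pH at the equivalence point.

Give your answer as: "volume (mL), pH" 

moles acid = 0.29 × 50/1000 = 0.0145 mol; V_base = moles/0.3 × 1000 = 48.3 mL. At equivalence only the conjugate base is present: [A⁻] = 0.0145/0.098 = 1.4746e-01 M. Kb = Kw/Ka = 6.62e-11; [OH⁻] = √(Kb × [A⁻]) = 3.1250e-06; pOH = 5.51; pH = 14 - pOH = 8.49.

V = 48.3 mL, pH = 8.49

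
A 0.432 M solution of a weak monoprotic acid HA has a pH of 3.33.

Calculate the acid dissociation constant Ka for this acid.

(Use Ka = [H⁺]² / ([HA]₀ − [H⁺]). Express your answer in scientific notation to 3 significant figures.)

[H⁺] = 10^(−pH) = 10^(−3.33) = 4.677e-04 M. For HA ⇌ H⁺ + A⁻, Ka = [H⁺][A⁻]/[HA] = [H⁺]² / ([HA]₀ − [H⁺]) = (4.677e-04)² / (0.432 − 4.677e-04) = 5.07e-07.

K_a = 5.07e-07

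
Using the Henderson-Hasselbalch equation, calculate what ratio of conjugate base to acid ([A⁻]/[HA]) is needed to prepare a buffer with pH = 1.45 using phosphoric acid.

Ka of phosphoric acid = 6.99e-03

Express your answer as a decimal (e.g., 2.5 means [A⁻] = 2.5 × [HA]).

pKa = -log(6.99e-03) = 2.1555. pH = pKa + log([A⁻]/[HA]), so log([A⁻]/[HA]) = pH − pKa = 1.45 − 2.1555 = -0.7055. [A⁻]/[HA] = 10^(-0.7055) = 0.197

[A⁻]/[HA] = 0.197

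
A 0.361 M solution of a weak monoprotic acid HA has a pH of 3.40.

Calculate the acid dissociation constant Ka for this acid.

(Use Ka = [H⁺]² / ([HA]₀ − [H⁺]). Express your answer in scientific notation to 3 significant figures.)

[H⁺] = 10^(−pH) = 10^(−3.40) = 3.981e-04 M. For HA ⇌ H⁺ + A⁻, Ka = [H⁺][A⁻]/[HA] = [H⁺]² / ([HA]₀ − [H⁺]) = (3.981e-04)² / (0.361 − 3.981e-04) = 4.40e-07.

K_a = 4.40e-07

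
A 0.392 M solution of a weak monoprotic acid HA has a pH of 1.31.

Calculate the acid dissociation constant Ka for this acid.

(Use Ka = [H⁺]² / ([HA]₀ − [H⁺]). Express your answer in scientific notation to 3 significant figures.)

[H⁺] = 10^(−pH) = 10^(−1.31) = 4.898e-02 M. For HA ⇌ H⁺ + A⁻, Ka = [H⁺][A⁻]/[HA] = [H⁺]² / ([HA]₀ − [H⁺]) = (4.898e-02)² / (0.392 − 4.898e-02) = 6.99e-03.

K_a = 6.99e-03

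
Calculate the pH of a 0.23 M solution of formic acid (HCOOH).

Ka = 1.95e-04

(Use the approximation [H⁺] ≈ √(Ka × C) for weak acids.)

[H⁺] = √(Ka × C) = √(1.95e-04 × 0.23) = 6.6970e-03. pH = -log(6.6970e-03)

pH = 2.17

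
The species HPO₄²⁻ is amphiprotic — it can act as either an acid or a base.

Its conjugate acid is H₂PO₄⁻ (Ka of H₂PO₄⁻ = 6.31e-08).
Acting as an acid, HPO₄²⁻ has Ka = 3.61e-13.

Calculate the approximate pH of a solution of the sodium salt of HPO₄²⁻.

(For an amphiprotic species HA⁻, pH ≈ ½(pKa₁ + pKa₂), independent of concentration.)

pKa₁ = -log(6.31e-08) = 7.20; pKa₂ = -log(3.61e-13) = 12.44. For an amphiprotic species, pH ≈ ½(pKa₁ + pKa₂) = ½(7.20 + 12.44) = 9.82.

pH = 9.82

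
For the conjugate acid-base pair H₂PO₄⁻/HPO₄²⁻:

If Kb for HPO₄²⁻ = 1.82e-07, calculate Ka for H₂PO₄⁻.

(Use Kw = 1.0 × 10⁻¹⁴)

For a conjugate pair Ka × Kb = Kw, so Ka = Kw/Kb = 1.0 × 10⁻¹⁴ / 1.82e-07 = 5.49e-08.

K_a = 5.49e-08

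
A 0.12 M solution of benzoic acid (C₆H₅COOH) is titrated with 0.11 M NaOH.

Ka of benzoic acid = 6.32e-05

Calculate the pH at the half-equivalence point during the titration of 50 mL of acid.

At half-equivalence [HA] = [A⁻], so Henderson-Hasselbalch gives pH = pKa = -log(6.32e-05) = 4.20.

pH = pKa = 4.20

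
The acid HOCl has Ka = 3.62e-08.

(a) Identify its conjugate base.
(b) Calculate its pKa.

(a) The conjugate base is formed by removing one H⁺ from HOCl, giving OCl⁻. (b) pKa = -log(Ka) = -log(3.62e-08) = 7.44.

Conjugate base: OCl⁻; pK_a = 7.44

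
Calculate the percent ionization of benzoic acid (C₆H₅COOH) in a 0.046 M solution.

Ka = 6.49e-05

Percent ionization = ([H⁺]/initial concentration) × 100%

Using Ka equilibrium: x² + Ka×x - Ka×C = 0. Solving: [H⁺] = 1.6957e-03. Percent = (1.6957e-03/0.046) × 100

Percent ionization = 3.69%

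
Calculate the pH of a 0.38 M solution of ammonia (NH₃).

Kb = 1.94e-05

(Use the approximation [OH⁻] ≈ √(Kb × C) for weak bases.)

[OH⁻] = √(Kb × C) = √(1.94e-05 × 0.38) = 2.7151e-03. pOH = 2.57, pH = 14 - pOH

pH = 11.43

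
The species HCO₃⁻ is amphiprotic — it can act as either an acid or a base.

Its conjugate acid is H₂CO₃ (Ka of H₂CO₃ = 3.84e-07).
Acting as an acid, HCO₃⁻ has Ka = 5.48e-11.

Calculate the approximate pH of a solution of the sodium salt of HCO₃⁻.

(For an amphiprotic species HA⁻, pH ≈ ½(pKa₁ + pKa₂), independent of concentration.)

pKa₁ = -log(3.84e-07) = 6.42; pKa₂ = -log(5.48e-11) = 10.26. For an amphiprotic species, pH ≈ ½(pKa₁ + pKa₂) = ½(6.42 + 10.26) = 8.34.

pH = 8.34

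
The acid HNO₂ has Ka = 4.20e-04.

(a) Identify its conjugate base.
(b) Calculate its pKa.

(a) The conjugate base is formed by removing one H⁺ from HNO₂, giving NO₂⁻. (b) pKa = -log(Ka) = -log(4.20e-04) = 3.38.

Conjugate base: NO₂⁻; pK_a = 3.38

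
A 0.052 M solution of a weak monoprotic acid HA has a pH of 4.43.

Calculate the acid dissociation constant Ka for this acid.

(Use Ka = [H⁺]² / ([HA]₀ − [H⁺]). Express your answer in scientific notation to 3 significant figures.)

[H⁺] = 10^(−pH) = 10^(−4.43) = 3.715e-05 M. For HA ⇌ H⁺ + A⁻, Ka = [H⁺][A⁻]/[HA] = [H⁺]² / ([HA]₀ − [H⁺]) = (3.715e-05)² / (0.052 − 3.715e-05) = 2.66e-08.

K_a = 2.66e-08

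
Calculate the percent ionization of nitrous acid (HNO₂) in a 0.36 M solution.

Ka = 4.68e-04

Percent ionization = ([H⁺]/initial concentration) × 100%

Using Ka equilibrium: x² + Ka×x - Ka×C = 0. Solving: [H⁺] = 1.2748e-02. Percent = (1.2748e-02/0.36) × 100

Percent ionization = 3.54%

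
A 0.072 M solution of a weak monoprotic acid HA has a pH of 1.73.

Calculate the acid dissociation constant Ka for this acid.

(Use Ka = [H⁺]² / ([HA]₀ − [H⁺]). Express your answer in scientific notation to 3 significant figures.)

[H⁺] = 10^(−pH) = 10^(−1.73) = 1.862e-02 M. For HA ⇌ H⁺ + A⁻, Ka = [H⁺][A⁻]/[HA] = [H⁺]² / ([HA]₀ − [H⁺]) = (1.862e-02)² / (0.072 − 1.862e-02) = 6.50e-03.

K_a = 6.50e-03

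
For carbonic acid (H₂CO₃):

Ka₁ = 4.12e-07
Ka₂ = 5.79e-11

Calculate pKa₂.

pKa₂ = -log(Ka₂) = -log(5.79e-11) = 10.24.

pK_{a2} = 10.24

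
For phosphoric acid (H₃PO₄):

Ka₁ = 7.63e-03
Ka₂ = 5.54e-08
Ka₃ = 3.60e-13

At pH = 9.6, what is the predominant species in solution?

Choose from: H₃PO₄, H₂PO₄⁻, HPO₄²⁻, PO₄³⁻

pKa₁ = 2.12, pKa₂ = 7.26, pKa₃ = 12.44. For a polyprotic acid the predominant species crosses at each pKa: below pKa_n the protonated form dominates, above it the deprotonated form does. At pH = 9.6, the predominant species is HPO₄²⁻.

HPO₄²⁻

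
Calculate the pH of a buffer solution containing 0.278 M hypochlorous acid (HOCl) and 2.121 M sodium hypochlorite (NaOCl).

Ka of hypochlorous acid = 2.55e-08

pKa = -log(2.55e-08) = 7.59. pH = pKa + log([A⁻]/[HA]) = 7.59 + log(2.121/0.278)

pH = 8.48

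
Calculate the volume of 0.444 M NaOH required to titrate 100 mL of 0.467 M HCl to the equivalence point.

At equivalence: moles acid = moles base. moles HCl = 0.467 × 100/1000 = 0.0467 mol. V_base = moles / 0.444 × 1000 = 105.2 mL.

V_{base} = 105.2 mL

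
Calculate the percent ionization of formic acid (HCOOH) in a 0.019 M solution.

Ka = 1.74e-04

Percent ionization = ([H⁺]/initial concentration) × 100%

Using Ka equilibrium: x² + Ka×x - Ka×C = 0. Solving: [H⁺] = 1.7333e-03. Percent = (1.7333e-03/0.019) × 100

Percent ionization = 9.12%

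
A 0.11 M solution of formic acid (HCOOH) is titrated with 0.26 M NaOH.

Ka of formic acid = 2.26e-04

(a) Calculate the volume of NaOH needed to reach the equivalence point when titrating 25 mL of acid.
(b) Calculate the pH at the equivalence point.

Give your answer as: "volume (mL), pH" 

moles acid = 0.11 × 25/1000 = 0.00275 mol; V_base = moles/0.26 × 1000 = 10.6 mL. At equivalence only the conjugate base is present: [A⁻] = 0.00275/0.036 = 7.7297e-02 M. Kb = Kw/Ka = 4.42e-11; [OH⁻] = √(Kb × [A⁻]) = 1.8494e-06; pOH = 5.73; pH = 14 - pOH = 8.27.

V = 10.6 mL, pH = 8.27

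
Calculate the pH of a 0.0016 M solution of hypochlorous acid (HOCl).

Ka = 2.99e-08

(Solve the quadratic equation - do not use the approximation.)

x² + Ka×x - Ka×C = 0. Using quadratic formula: [H⁺] = 6.9017e-06

pH = 5.16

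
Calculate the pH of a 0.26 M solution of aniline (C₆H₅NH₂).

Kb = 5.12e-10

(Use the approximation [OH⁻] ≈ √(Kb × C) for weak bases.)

[OH⁻] = √(Kb × C) = √(5.12e-10 × 0.26) = 1.1538e-05. pOH = 4.94, pH = 14 - pOH

pH = 9.06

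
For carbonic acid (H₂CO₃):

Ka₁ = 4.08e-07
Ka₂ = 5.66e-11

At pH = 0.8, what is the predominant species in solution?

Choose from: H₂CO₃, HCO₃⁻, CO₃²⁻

pKa₁ = 6.39, pKa₂ = 10.25. For a polyprotic acid the predominant species crosses at each pKa: below pKa_n the protonated form dominates, above it the deprotonated form does. At pH = 0.8, the predominant species is H₂CO₃.

H₂CO₃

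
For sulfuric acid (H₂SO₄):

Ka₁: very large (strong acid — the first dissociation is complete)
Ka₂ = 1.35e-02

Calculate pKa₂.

pKa₂ = -log(Ka₂) = -log(1.35e-02) = 1.87.

pK_{a2} = 1.87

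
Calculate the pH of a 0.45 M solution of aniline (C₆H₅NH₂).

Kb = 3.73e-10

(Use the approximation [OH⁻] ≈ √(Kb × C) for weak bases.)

[OH⁻] = √(Kb × C) = √(3.73e-10 × 0.45) = 1.2956e-05. pOH = 4.89, pH = 14 - pOH

pH = 9.11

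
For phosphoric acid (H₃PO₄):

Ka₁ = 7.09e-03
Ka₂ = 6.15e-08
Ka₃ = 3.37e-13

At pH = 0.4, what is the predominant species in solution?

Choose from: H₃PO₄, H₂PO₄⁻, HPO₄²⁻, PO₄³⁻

pKa₁ = 2.15, pKa₂ = 7.21, pKa₃ = 12.47. For a polyprotic acid the predominant species crosses at each pKa: below pKa_n the protonated form dominates, above it the deprotonated form does. At pH = 0.4, the predominant species is H₃PO₄.

H₃PO₄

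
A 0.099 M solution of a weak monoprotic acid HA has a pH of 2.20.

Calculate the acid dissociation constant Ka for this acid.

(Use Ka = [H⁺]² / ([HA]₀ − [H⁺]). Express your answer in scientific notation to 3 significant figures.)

[H⁺] = 10^(−pH) = 10^(−2.20) = 6.310e-03 M. For HA ⇌ H⁺ + A⁻, Ka = [H⁺][A⁻]/[HA] = [H⁺]² / ([HA]₀ − [H⁺]) = (6.310e-03)² / (0.099 − 6.310e-03) = 4.30e-04.

K_a = 4.30e-04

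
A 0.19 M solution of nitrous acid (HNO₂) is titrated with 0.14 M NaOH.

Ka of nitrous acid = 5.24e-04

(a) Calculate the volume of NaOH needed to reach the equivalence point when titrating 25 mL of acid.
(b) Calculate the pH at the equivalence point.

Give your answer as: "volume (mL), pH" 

moles acid = 0.19 × 25/1000 = 0.00475 mol; V_base = moles/0.14 × 1000 = 33.9 mL. At equivalence only the conjugate base is present: [A⁻] = 0.00475/0.059 = 8.0606e-02 M. Kb = Kw/Ka = 1.91e-11; [OH⁻] = √(Kb × [A⁻]) = 1.2403e-06; pOH = 5.91; pH = 14 - pOH = 8.09.

V = 33.9 mL, pH = 8.09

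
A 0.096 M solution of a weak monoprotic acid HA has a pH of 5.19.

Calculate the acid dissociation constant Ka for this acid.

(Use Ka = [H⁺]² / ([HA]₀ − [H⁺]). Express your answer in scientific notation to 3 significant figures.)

[H⁺] = 10^(−pH) = 10^(−5.19) = 6.457e-06 M. For HA ⇌ H⁺ + A⁻, Ka = [H⁺][A⁻]/[HA] = [H⁺]² / ([HA]₀ − [H⁺]) = (6.457e-06)² / (0.096 − 6.457e-06) = 4.34e-10.

K_a = 4.34e-10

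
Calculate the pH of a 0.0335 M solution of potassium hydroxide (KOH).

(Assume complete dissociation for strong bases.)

[OH⁻] = 0.0335 M for strong base. pOH = -log[OH⁻] = 1.47, pH = 14 - pOH

pH = 12.53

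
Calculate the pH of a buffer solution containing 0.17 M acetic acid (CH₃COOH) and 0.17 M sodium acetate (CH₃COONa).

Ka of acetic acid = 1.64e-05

pKa = -log(1.64e-05) = 4.79. pH = pKa + log([A⁻]/[HA]) = 4.79 + log(0.17/0.17)

pH = 4.79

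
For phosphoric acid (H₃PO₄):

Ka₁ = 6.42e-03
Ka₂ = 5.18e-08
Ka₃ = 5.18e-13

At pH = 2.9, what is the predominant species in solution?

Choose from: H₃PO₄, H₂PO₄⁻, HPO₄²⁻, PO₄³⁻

pKa₁ = 2.19, pKa₂ = 7.29, pKa₃ = 12.29. For a polyprotic acid the predominant species crosses at each pKa: below pKa_n the protonated form dominates, above it the deprotonated form does. At pH = 2.9, the predominant species is H₂PO₄⁻.

H₂PO₄⁻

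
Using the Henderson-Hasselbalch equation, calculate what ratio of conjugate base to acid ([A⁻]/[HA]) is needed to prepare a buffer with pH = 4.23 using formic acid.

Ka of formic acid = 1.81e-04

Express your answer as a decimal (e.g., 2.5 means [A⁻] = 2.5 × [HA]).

pKa = -log(1.81e-04) = 3.7423. pH = pKa + log([A⁻]/[HA]), so log([A⁻]/[HA]) = pH − pKa = 4.23 − 3.7423 = 0.4877. [A⁻]/[HA] = 10^(0.4877) = 3.07

[A⁻]/[HA] = 3.07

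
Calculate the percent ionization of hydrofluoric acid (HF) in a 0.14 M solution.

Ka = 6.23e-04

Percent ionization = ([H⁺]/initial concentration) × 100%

Using Ka equilibrium: x² + Ka×x - Ka×C = 0. Solving: [H⁺] = 9.0329e-03. Percent = (9.0329e-03/0.14) × 100

Percent ionization = 6.45%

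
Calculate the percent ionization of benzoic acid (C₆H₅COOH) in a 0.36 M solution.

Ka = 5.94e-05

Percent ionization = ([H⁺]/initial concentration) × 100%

Using Ka equilibrium: x² + Ka×x - Ka×C = 0. Solving: [H⁺] = 4.5947e-03. Percent = (4.5947e-03/0.36) × 100

Percent ionization = 1.28%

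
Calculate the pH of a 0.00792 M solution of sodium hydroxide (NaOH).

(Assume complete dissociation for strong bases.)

[OH⁻] = 0.00792 M for strong base. pOH = -log[OH⁻] = 2.10, pH = 14 - pOH

pH = 11.90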